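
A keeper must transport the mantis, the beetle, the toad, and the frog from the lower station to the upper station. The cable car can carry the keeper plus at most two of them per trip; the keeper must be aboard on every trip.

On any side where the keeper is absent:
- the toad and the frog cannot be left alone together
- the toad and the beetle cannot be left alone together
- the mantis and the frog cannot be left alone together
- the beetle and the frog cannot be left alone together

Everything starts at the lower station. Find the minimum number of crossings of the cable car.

Counting alone: the keeper can take at most 2 across per trip to the upper station, so moving all 4 needs at least 2 loaded trips out, with a return between consecutive ones — at least 3 crossings.
The safety rule pushes this higher. Following every safe sequence of crossings, the most of the 4 that can be at the upper station as the cable car arrives there on crossing 3 is 3 — never all 4.
So no plan with fewer than 5 crossings exists, and this one achieves 5:
1. Keeper goes to the upper station with the beetle and the frog.
2. Keeper goes back to the lower station with the beetle.
3. Keeper goes to the upper station with the beetle and the mantis.
4. Keeper goes back to the lower station with the frog.
5. Keeper goes to the upper station with the frog and the toad.

5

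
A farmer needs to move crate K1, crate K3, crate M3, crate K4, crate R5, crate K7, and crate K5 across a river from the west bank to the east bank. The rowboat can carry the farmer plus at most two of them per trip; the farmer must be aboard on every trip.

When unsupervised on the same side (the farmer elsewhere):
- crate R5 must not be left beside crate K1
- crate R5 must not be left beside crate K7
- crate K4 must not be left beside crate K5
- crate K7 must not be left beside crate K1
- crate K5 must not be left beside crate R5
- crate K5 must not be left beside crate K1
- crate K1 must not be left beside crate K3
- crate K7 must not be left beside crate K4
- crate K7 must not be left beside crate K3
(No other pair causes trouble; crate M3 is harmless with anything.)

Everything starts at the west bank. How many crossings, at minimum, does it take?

Whatever the first load, the items left behind include a forbidden pair without the farmer. No opening move is safe, so no plan exists.

impossible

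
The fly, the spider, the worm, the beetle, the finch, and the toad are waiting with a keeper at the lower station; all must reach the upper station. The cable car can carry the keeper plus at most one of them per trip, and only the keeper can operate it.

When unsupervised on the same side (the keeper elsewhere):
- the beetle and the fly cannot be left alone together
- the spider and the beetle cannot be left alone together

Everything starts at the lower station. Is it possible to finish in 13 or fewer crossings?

Yes

Yes — this plan uses 13 crossings (≤ 13):
1. Keeper goes to the upper station with the beetle.  [the lower station: the finch, the fly, the spider, the toad, the worm | the upper station: the beetle]
2. Keeper goes back to the lower station alone.  [the lower station: the finch, the fly, the spider, the toad, the worm | the upper station: the beetle]
3. Keeper goes to the upper station with the fly.  [the lower station: the finch, the spider, the toad, the worm | the upper station: the beetle, the fly]
4. Keeper goes back to the lower station with the beetle.  [the lower station: the beetle, the finch, the spider, the toad, the worm | the upper station: the fly]
5. Keeper goes to the upper station with the spider.  [the lower station: the beetle, the finch, the toad, the worm | the upper station: the fly, the spider]
6. Keeper goes back to the lower station alone.  [the lower station: the beetle, the finch, the toad, the worm | the upper station: the fly, the spider]
7. Keeper goes to the upper station with the worm.  [the lower station: the beetle, the finch, the toad | the upper station: the fly, the spider, the worm]
8. Keeper goes back to the lower station alone.  [the lower station: the beetle, the finch, the toad | the upper station: the fly, the spider, the worm]
9. Keeper goes to the upper station with the finch.  [the lower station: the beetle, the toad | the upper station: the finch, the fly, the spider, the worm]
10. Keeper goes back to the lower station alone.  [the lower station: the beetle, the toad | the upper station: the finch, the fly, the spider, the worm]
11. Keeper goes to the upper station with the toad.  [the lower station: the beetle | the upper station: the finch, the fly, the spider, the toad, the worm]
12. Keeper goes back to the lower station alone.  [the lower station: the beetle | the upper station: the finch, the fly, the spider, the toad, the worm]
13. Keeper goes to the upper station with the beetle.  [the lower station: — | the upper station: the beetle, the finch, the fly, the spider, the toad, the worm]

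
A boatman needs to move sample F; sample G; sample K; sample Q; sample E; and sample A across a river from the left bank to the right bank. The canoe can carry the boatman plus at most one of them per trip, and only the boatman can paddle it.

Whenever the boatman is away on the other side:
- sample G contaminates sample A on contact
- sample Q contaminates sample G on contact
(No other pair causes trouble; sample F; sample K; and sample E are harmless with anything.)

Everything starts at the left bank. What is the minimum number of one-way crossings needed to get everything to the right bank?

13

Counting alone: the boatman can take at most 1 across per trip to the right bank, so moving all 6 needs at least 6 loaded trips out, with a return between consecutive ones — at least 11 crossings.
The safety rule pushes this higher. Following every safe sequence of crossings, the most of the 6 that can be at the right bank as the canoe arrives there on crossing 11 is 5 — never all 6.
So no plan with fewer than 13 crossings exists, and this one achieves 13:
1. Boatman goes to the right bank with sample G.  [the left bank: sample A, sample E, sample F, sample K, sample Q | the right bank: sample G]
2. Boatman goes back to the left bank alone.  [the left bank: sample A, sample E, sample F, sample K, sample Q | the right bank: sample G]
3. Boatman goes to the right bank with sample F.  [the left bank: sample A, sample E, sample K, sample Q | the right bank: sample F, sample G]
4. Boatman goes back to the left bank alone.  [the left bank: sample A, sample E, sample K, sample Q | the right bank: sample F, sample G]
5. Boatman goes to the right bank with sample K.  [the left bank: sample A, sample E, sample Q | the right bank: sample F, sample G, sample K]
6. Boatman goes back to the left bank alone.  [the left bank: sample A, sample E, sample Q | the right bank: sample F, sample G, sample K]
7. Boatman goes to the right bank with sample Q.  [the left bank: sample A, sample E | the right bank: sample F, sample G, sample K, sample Q]
8. Boatman goes back to the left bank with sample G.  [the left bank: sample A, sample E, sample G | the right bank: sample F, sample K, sample Q]
9. Boatman goes to the right bank with sample A.  [the left bank: sample E, sample G | the right bank: sample A, sample F, sample K, sample Q]
10. Boatman goes back to the left bank alone.  [the left bank: sample E, sample G | the right bank: sample A, sample F, sample K, sample Q]
11. Boatman goes to the right bank with sample E.  [the left bank: sample G | the right bank: sample A, sample E, sample F, sample K, sample Q]
12. Boatman goes back to the left bank alone.  [the left bank: sample G | the right bank: sample A, sample E, sample F, sample K, sample Q]
13. Boatman goes to the right bank with sample G.  [the left bank: — | the right bank: sample A, sample E, sample F, sample G, sample K, sample Q]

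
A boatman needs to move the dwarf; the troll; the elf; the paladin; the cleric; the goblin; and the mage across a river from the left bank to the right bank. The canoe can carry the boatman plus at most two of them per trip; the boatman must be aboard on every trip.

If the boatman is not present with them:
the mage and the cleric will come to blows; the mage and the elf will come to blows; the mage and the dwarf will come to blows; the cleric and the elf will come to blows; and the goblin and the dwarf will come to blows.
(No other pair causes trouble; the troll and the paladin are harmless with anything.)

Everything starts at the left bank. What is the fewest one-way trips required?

Whatever the first load, the items left behind include a forbidden pair without the boatman. No opening move is safe, so no plan exists.

impossible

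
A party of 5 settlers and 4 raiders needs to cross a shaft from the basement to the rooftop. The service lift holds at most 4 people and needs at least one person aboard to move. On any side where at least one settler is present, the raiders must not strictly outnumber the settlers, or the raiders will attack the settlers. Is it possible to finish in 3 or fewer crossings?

No

Counting alone: each trip to the rooftop takes at most 4 across and each return brings at least 1 back, so after t trips out (and t−1 returns) at most 4t − (t−1) of the 9 are across; that first reaches 9 at t = 3, so at least 5 crossings are needed.
Since 3 < 5, 3 crossings cannot be enough. (The shortest complete plan in fact takes 5:)
1. 3 raiders → the rooftop.  (the basement: 5S 1R; the rooftop: 0S 3R)
2. 1 raider ← the basement.  (the basement: 5S 2R; the rooftop: 0S 2R)
3. 3 settlers and 1 raider → the rooftop.  (the basement: 2S 1R; the rooftop: 3S 3R)
4. 1 raider ← the basement.  (the basement: 2S 2R; the rooftop: 3S 2R)
5. 2 settlers and 2 raiders → the rooftop.  (the basement: 0S 0R; the rooftop: 5S 4R)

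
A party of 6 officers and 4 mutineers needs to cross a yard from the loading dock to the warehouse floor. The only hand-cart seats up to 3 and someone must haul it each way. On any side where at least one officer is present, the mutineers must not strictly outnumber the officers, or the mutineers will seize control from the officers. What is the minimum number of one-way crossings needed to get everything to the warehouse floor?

9

Counting alone: each trip to the warehouse floor takes at most 3 across and each return brings at least 1 back, so after t trips out (and t−1 returns) at most 3t − (t−1) of the 10 are across; that first reaches 10 at t = 5, so at least 9 crossings are needed.
The plan below uses exactly 9 crossings, so it is optimal:
1. 2 mutineers → the warehouse floor.  (the loading dock: 6O 2M; the warehouse floor: 0O 2M)
2. 1 mutineer ← the loading dock.  (the loading dock: 6O 3M; the warehouse floor: 0O 1M)
3. 3 mutineers → the warehouse floor.  (the loading dock: 6O 0M; the warehouse floor: 0O 4M)
4. 1 mutineer ← the loading dock.  (the loading dock: 6O 1M; the warehouse floor: 0O 3M)
5. 3 officers → the warehouse floor.  (the loading dock: 3O 1M; the warehouse floor: 3O 3M)
6. 1 mutineer ← the loading dock.  (the loading dock: 3O 2M; the warehouse floor: 3O 2M)
7. 1 officer and 2 mutineers → the warehouse floor.  (the loading dock: 2O 0M; the warehouse floor: 4O 4M)
8. 1 mutineer ← the loading dock.  (the loading dock: 2O 1M; the warehouse floor: 4O 3M)
9. 2 officers and 1 mutineer → the warehouse floor.  (the loading dock: 0O 0M; the warehouse floor: 6O 4M)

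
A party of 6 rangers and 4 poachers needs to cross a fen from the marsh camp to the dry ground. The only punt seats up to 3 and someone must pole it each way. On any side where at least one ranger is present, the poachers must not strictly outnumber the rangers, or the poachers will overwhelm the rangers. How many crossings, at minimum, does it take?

Counting alone: each trip to the dry ground takes at most 3 across and each return brings at least 1 back, so after t trips out (and t−1 returns) at most 3t − (t−1) of the 10 are across; that first reaches 10 at t = 5, so at least 9 crossings are needed.
The plan below uses exactly 9 crossings, so it is optimal:
1. 2 poachers → the dry ground.  (the marsh camp: 6R 2P; the dry ground: 0R 2P)
2. 1 poacher ← the marsh camp.  (the marsh camp: 6R 3P; the dry ground: 0R 1P)
3. 3 poachers → the dry ground.  (the marsh camp: 6R 0P; the dry ground: 0R 4P)
4. 1 poacher ← the marsh camp.  (the marsh camp: 6R 1P; the dry ground: 0R 3P)
5. 3 rangers → the dry ground.  (the marsh camp: 3R 1P; the dry ground: 3R 3P)
6. 1 poacher ← the marsh camp.  (the marsh camp: 3R 2P; the dry ground: 3R 2P)
7. 1 ranger and 2 poachers → the dry ground.  (the marsh camp: 2R 0P; the dry ground: 4R 4P)
8. 1 poacher ← the marsh camp.  (the marsh camp: 2R 1P; the dry ground: 4R 3P)
9. 2 rangers and 1 poacher → the dry ground.  (the marsh camp: 0R 0P; the dry ground: 6R 4P)

9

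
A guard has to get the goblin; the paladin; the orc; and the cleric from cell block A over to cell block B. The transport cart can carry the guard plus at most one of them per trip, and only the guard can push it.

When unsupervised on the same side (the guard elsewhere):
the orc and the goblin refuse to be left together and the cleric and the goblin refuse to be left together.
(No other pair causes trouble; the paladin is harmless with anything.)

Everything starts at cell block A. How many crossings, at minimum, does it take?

9

Counting alone: the guard can take at most 1 across per trip to cell block B, so moving all 4 needs at least 4 loaded trips out, with a return between consecutive ones — at least 7 crossings.
The safety rule pushes this higher. Following every safe sequence of crossings, the most of the 4 that can be at cell block B as the transport cart arrives there on crossing 7 is 3 — never all 4.
So no plan with fewer than 9 crossings exists, and this one achieves 9:
1. Guard goes to cell block B with the goblin.
2. Guard goes back to cell block A alone.
3. Guard goes to cell block B with the paladin.
4. Guard goes back to cell block A alone.
5. Guard goes to cell block B with the orc.
6. Guard goes back to cell block A with the goblin.
7. Guard goes to cell block B with the cleric.
8. Guard goes back to cell block A alone.
9. Guard goes to cell block B with the goblin.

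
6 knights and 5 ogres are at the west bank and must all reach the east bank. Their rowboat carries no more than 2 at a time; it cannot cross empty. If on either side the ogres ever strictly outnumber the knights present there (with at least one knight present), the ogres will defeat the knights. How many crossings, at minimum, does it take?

19

Counting alone: each trip to the east bank takes at most 2 across and each return brings at least 1 back, so after t trips out (and t−1 returns) at most 2t − (t−1) of the 11 are across; that first reaches 11 at t = 10, so at least 19 crossings are needed.
The plan below uses exactly 19 crossings, so it is optimal:
1. 2 ogres → the east bank.  (the west bank: 6K 3O; the east bank: 0K 2O)
2. 1 ogre ← the west bank.  (the west bank: 6K 4O; the east bank: 0K 1O)
3. 2 ogres → the east bank.  (the west bank: 6K 2O; the east bank: 0K 3O)
4. 1 ogre ← the west bank.  (the west bank: 6K 3O; the east bank: 0K 2O)
5. 2 knights → the east bank.  (the west bank: 4K 3O; the east bank: 2K 2O)
6. 1 ogre ← the west bank.  (the west bank: 4K 4O; the east bank: 2K 1O)
7. 1 knight and 1 ogre → the east bank.  (the west bank: 3K 3O; the east bank: 3K 2O)
8. 1 knight ← the west bank.  (the west bank: 4K 3O; the east bank: 2K 2O)
9. 1 knight and 1 ogre → the east bank.  (the west bank: 3K 2O; the east bank: 3K 3O)
10. 1 ogre ← the west bank.  (the west bank: 3K 3O; the east bank: 3K 2O)
11. 1 knight and 1 ogre → the east bank.  (the west bank: 2K 2O; the east bank: 4K 3O)
12. 1 knight ← the west bank.  (the west bank: 3K 2O; the east bank: 3K 3O)
13. 1 knight and 1 ogre → the east bank.  (the west bank: 2K 1O; the east bank: 4K 4O)
14. 1 ogre ← the west bank.  (the west bank: 2K 2O; the east bank: 4K 3O)
15. 1 knight and 1 ogre → the east bank.  (the west bank: 1K 1O; the east bank: 5K 4O)
16. 1 knight ← the west bank.  (the west bank: 2K 1O; the east bank: 4K 4O)
17. 1 knight and 1 ogre → the east bank.  (the west bank: 1K 0O; the east bank: 5K 5O)
18. 1 ogre ← the west bank.  (the west bank: 1K 1O; the east bank: 5K 4O)
19. 1 knight and 1 ogre → the east bank.  (the west bank: 0K 0O; the east bank: 6K 5O)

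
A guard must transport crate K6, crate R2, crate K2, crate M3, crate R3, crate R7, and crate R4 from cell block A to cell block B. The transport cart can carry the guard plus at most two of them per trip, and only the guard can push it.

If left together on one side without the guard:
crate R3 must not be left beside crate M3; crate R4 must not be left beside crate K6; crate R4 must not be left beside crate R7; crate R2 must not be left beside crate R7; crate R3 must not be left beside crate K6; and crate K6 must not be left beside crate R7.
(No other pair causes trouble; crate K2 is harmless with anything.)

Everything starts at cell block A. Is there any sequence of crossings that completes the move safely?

Whatever the first load, the items left behind include a forbidden pair without the guard. No opening move is safe, so no plan exists.

No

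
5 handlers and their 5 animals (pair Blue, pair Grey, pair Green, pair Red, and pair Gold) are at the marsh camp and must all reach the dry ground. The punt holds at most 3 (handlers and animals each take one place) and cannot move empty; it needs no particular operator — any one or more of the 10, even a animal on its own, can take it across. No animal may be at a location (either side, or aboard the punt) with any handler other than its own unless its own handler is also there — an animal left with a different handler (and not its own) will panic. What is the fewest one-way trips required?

11

Counting alone: each trip to the dry ground takes at most 3 across and each return brings at least 1 back, so after t trips out (and t−1 returns) at most 3t − (t−1) of the 10 are across; that first reaches 10 at t = 5, so at least 9 crossings are needed.
The safety rule pushes this higher. Following every safe sequence of crossings, the most of the 10 that can be at the dry ground as the punt arrives there on crossing 9 is 9 — never all 10.
So no plan with fewer than 11 crossings exists, and this one achieves 11:
1. animal Blue and handler Blue cross → the dry ground.
2. handler Blue crosses ← the marsh camp.
3. animal Green, animal Grey, and animal Red cross → the dry ground.
4. animal Blue crosses ← the marsh camp.
5. handler Green, handler Grey, and handler Red cross → the dry ground.
6. animal Grey and handler Grey cross ← the marsh camp.
7. handler Blue, handler Gold, and handler Grey cross → the dry ground.
8. animal Green crosses ← the marsh camp.
9. animal Blue and animal Grey cross → the dry ground.
10. animal Blue crosses ← the marsh camp.
11. animal Blue, animal Gold, and animal Green cross → the dry ground.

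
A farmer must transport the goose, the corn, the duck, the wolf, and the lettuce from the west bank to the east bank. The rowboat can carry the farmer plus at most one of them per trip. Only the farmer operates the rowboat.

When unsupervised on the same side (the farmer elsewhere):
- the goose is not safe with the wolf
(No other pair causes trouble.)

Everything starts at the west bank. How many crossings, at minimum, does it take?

Counting alone: the farmer can take at most 1 across per trip to the east bank, so moving all 5 needs at least 5 loaded trips out, with a return between consecutive ones — at least 9 crossings.
The plan below uses exactly 9 crossings, so it is optimal:
1. Farmer goes to the east bank with the goose.  [the west bank: the corn, the duck, the lettuce, the wolf | the east bank: the goose]
2. Farmer goes back to the west bank alone.  [the west bank: the corn, the duck, the lettuce, the wolf | the east bank: the goose]
3. Farmer goes to the east bank with the corn.  [the west bank: the duck, the lettuce, the wolf | the east bank: the corn, the goose]
4. Farmer goes back to the west bank alone.  [the west bank: the duck, the lettuce, the wolf | the east bank: the corn, the goose]
5. Farmer goes to the east bank with the duck.  [the west bank: the lettuce, the wolf | the east bank: the corn, the duck, the goose]
6. Farmer goes back to the west bank alone.  [the west bank: the lettuce, the wolf | the east bank: the corn, the duck, the goose]
7. Farmer goes to the east bank with the lettuce.  [the west bank: the wolf | the east bank: the corn, the duck, the goose, the lettuce]
8. Farmer goes back to the west bank alone.  [the west bank: the wolf | the east bank: the corn, the duck, the goose, the lettuce]
9. Farmer goes to the east bank with the wolf.  [the west bank: — | the east bank: the corn, the duck, the goose, the lettuce, the wolf]

9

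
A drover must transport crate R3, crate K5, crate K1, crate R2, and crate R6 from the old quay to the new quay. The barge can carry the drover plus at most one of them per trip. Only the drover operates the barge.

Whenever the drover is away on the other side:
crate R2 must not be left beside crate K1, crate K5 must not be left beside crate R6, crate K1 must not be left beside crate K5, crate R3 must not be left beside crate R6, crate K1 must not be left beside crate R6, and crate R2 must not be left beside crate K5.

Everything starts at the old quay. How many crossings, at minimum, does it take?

impossible

Whatever the first load, the items left behind include a forbidden pair without the drover. No opening move is safe, so no plan exists.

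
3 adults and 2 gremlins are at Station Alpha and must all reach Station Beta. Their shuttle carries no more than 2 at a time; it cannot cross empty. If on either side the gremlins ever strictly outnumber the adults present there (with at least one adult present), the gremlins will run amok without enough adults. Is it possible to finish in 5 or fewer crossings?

Counting alone: each trip to Station Beta takes at most 2 across and each return brings at least 1 back, so after t trips out (and t−1 returns) at most 2t − (t−1) of the 5 are across; that first reaches 5 at t = 4, so at least 7 crossings are needed.
Since 5 < 7, 5 crossings cannot be enough. (The shortest complete plan in fact takes 7:)
1. 2 gremlins → Station Beta.  (Station Alpha: 3A 0G; Station Beta: 0A 2G)
2. 1 gremlin ← Station Alpha.  (Station Alpha: 3A 1G; Station Beta: 0A 1G)
3. 2 adults → Station Beta.  (Station Alpha: 1A 1G; Station Beta: 2A 1G)
4. 1 adult ← Station Alpha.  (Station Alpha: 2A 1G; Station Beta: 1A 1G)
5. 1 adult and 1 gremlin → Station Beta.  (Station Alpha: 1A 0G; Station Beta: 2A 2G)
6. 1 gremlin ← Station Alpha.  (Station Alpha: 1A 1G; Station Beta: 2A 1G)
7. 1 adult and 1 gremlin → Station Beta.  (Station Alpha: 0A 0G; Station Beta: 3A 2G)

No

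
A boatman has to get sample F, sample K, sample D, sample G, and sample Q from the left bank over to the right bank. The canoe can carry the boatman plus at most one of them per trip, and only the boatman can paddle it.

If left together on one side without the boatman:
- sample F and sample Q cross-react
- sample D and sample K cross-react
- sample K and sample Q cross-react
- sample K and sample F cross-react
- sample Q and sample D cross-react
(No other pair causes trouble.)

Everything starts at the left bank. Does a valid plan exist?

No

Whatever the first load, the items left behind include a forbidden pair without the boatman. No opening move is safe, so no plan exists.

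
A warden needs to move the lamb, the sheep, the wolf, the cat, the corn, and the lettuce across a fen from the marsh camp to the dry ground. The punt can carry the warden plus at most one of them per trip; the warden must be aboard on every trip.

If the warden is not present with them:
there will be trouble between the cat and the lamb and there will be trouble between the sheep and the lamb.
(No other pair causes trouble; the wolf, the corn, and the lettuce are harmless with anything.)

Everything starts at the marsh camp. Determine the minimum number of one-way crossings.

Counting alone: the warden can take at most 1 across per trip to the dry ground, so moving all 6 needs at least 6 loaded trips out, with a return between consecutive ones — at least 11 crossings.
The safety rule pushes this higher. Following every safe sequence of crossings, the most of the 6 that can be at the dry ground as the punt arrives there on crossing 11 is 5 — never all 6.
So no plan with fewer than 13 crossings exists, and this one achieves 13:
1. Warden goes to the dry ground with the lamb.
2. Warden goes back to the marsh camp alone.
3. Warden goes to the dry ground with the sheep.
4. Warden goes back to the marsh camp with the lamb.
5. Warden goes to the dry ground with the cat.
6. Warden goes back to the marsh camp alone.
7. Warden goes to the dry ground with the wolf.
8. Warden goes back to the marsh camp alone.
9. Warden goes to the dry ground with the corn.
10. Warden goes back to the marsh camp alone.
11. Warden goes to the dry ground with the lettuce.
12. Warden goes back to the marsh camp alone.
13. Warden goes to the dry ground with the lamb.

13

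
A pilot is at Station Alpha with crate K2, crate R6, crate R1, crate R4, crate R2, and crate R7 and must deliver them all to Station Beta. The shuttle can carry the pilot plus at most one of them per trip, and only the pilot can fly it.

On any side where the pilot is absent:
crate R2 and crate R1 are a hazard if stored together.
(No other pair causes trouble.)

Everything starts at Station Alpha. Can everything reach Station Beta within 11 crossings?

Yes

Yes — this plan uses 11 crossings (≤ 11):
1. Pilot goes to Station Beta with crate R1.  [Station Alpha: crate K2, crate R2, crate R4, crate R6, crate R7 | Station Beta: crate R1]
2. Pilot goes back to Station Alpha alone.  [Station Alpha: crate K2, crate R2, crate R4, crate R6, crate R7 | Station Beta: crate R1]
3. Pilot goes to Station Beta with crate K2.  [Station Alpha: crate R2, crate R4, crate R6, crate R7 | Station Beta: crate K2, crate R1]
4. Pilot goes back to Station Alpha alone.  [Station Alpha: crate R2, crate R4, crate R6, crate R7 | Station Beta: crate K2, crate R1]
5. Pilot goes to Station Beta with crate R6.  [Station Alpha: crate R2, crate R4, crate R7 | Station Beta: crate K2, crate R1, crate R6]
6. Pilot goes back to Station Alpha alone.  [Station Alpha: crate R2, crate R4, crate R7 | Station Beta: crate K2, crate R1, crate R6]
7. Pilot goes to Station Beta with crate R4.  [Station Alpha: crate R2, crate R7 | Station Beta: crate K2, crate R1, crate R4, crate R6]
8. Pilot goes back to Station Alpha alone.  [Station Alpha: crate R2, crate R7 | Station Beta: crate K2, crate R1, crate R4, crate R6]
9. Pilot goes to Station Beta with crate R7.  [Station Alpha: crate R2 | Station Beta: crate K2, crate R1, crate R4, crate R6, crate R7]
10. Pilot goes back to Station Alpha alone.  [Station Alpha: crate R2 | Station Beta: crate K2, crate R1, crate R4, crate R6, crate R7]
11. Pilot goes to Station Beta with crate R2.  [Station Alpha: — | Station Beta: crate K2, crate R1, crate R2, crate R4, crate R6, crate R7]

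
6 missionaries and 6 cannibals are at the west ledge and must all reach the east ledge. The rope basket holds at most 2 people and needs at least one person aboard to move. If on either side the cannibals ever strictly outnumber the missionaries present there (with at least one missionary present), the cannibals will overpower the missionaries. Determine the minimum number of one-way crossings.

Following every safe sequence of crossings from the start, the most of the 12 that can be at the east ledge as the rope basket arrives there on crossings 1, 3, 5, 7, 9 is 2, 3, 4, 5, 6 respectively; the best ever achieved is 6 of 12.
From crossing 11 on, no configuration arises that was not already reachable earlier: only 15 distinct safe configurations (who is on which side, and where the rope basket is) can ever be reached, none of them has everyone across, and every continuation just revisits them. They are: 0 missionaries + 0 cannibals across (rope basket back at the start); 0 missionaries + 1 cannibal across (rope basket there); 0 missionaries + 1 cannibal across (rope basket back at the start); 0 missionaries + 2 cannibals across (rope basket there); 0 missionaries + 2 cannibals across (rope basket back at the start); 0 missionaries + 3 cannibals across (rope basket there); 0 missionaries + 3 cannibals across (rope basket back at the start); 0 missionaries + 4 cannibals across (rope basket there); 0 missionaries + 4 cannibals across (rope basket back at the start); 0 missionaries + 5 cannibals across (rope basket there); 0 missionaries + 5 cannibals across (rope basket back at the start); 0 missionaries + 6 cannibals across (rope basket there); 1 missionary + 1 cannibal across (rope basket there); 1 missionary + 1 cannibal across (rope basket back at the start); 2 missionaries + 2 cannibals across (rope basket there). So no valid plan exists.

impossible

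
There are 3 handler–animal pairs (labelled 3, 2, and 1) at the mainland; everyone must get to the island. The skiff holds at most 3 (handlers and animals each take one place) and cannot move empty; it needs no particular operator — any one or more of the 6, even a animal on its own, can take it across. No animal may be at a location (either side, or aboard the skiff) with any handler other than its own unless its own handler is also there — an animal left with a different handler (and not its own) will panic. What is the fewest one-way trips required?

5

Counting alone: each trip to the island takes at most 3 across and each return brings at least 1 back, so after t trips out (and t−1 returns) at most 3t − (t−1) of the 6 are across; that first reaches 6 at t = 3, so at least 5 crossings are needed.
The plan below uses exactly 5 crossings, so it is optimal:
1. animal 3 and handler 3 cross → the island.
2. handler 3 crosses ← the mainland.
3. handler 1, handler 2, and handler 3 cross → the island.
4. animal 3 crosses ← the mainland.
5. animal 1, animal 2, and animal 3 cross → the island.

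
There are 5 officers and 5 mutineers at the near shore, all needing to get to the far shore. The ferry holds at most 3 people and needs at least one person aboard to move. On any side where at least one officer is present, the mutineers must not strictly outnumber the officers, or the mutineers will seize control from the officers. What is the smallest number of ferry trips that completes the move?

11

Counting alone: each trip to the far shore takes at most 3 across and each return brings at least 1 back, so after t trips out (and t−1 returns) at most 3t − (t−1) of the 10 are across; that first reaches 10 at t = 5, so at least 9 crossings are needed.
The safety rule pushes this higher. Following every safe sequence of crossings, the most of the 10 that can be at the far shore as the ferry arrives there on crossing 9 is 9 — never all 10.
So no plan with fewer than 11 crossings exists, and this one achieves 11:
1. 2 mutineers → the far shore.  (the near shore: 5O 3M; the far shore: 0O 2M)
2. 1 mutineer ← the near shore.  (the near shore: 5O 4M; the far shore: 0O 1M)
3. 3 mutineers → the far shore.  (the near shore: 5O 1M; the far shore: 0O 4M)
4. 1 mutineer ← the near shore.  (the near shore: 5O 2M; the far shore: 0O 3M)
5. 3 officers → the far shore.  (the near shore: 2O 2M; the far shore: 3O 3M)
6. 1 officer and 1 mutineer ← the near shore.  (the near shore: 3O 3M; the far shore: 2O 2M)
7. 3 officers → the far shore.  (the near shore: 0O 3M; the far shore: 5O 2M)
8. 1 mutineer ← the near shore.  (the near shore: 0O 4M; the far shore: 5O 1M)
9. 2 mutineers → the far shore.  (the near shore: 0O 2M; the far shore: 5O 3M)
10. 1 mutineer ← the near shore.  (the near shore: 0O 3M; the far shore: 5O 2M)
11. 3 mutineers → the far shore.  (the near shore: 0O 0M; the far shore: 5O 5M)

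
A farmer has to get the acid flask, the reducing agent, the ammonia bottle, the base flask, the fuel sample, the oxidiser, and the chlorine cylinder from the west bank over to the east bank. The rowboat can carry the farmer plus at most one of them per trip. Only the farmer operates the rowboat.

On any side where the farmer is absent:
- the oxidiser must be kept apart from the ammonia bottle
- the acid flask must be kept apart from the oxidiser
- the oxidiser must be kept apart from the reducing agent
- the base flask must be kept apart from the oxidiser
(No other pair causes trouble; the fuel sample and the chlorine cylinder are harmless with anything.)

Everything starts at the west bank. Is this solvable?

Following every safe sequence of crossings from the start, the most of the 7 that can be at the east bank as the rowboat arrives there on crossings 1, 3, 5, 7 is 1, 2, 3, 4 respectively; the best ever achieved is 4 of 7.
From crossing 9 on, no configuration arises that was not already reachable earlier: only 44 distinct safe configurations (who is on which side, and where the rowboat is) can ever be reached, none of them has everyone across, and every continuation just revisits them. So no valid plan exists.

No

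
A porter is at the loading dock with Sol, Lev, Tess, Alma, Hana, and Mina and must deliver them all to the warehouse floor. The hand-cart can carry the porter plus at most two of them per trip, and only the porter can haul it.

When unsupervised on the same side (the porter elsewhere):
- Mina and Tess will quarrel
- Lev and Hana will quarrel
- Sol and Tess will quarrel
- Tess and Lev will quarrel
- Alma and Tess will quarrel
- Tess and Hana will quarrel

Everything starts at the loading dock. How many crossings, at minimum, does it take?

Counting alone: the porter can take at most 2 across per trip to the warehouse floor, so moving all 6 needs at least 3 loaded trips out, with a return between consecutive ones — at least 5 crossings.
The safety rule pushes this higher. Following every safe sequence of crossings, the most of the 6 that can be at the warehouse floor as the hand-cart arrives there on crossings 5, 7 is 4, 5 respectively — never all 6.
So no plan with fewer than 9 crossings exists, and this one achieves 9:
1. Porter goes to the warehouse floor with Lev and Tess.
2. Porter goes back to the loading dock with Lev.
3. Porter goes to the warehouse floor with Lev and Sol.
4. Porter goes back to the loading dock with Tess.
5. Porter goes to the warehouse floor with Alma and Tess.
6. Porter goes back to the loading dock with Tess.
7. Porter goes to the warehouse floor with Mina and Tess.
8. Porter goes back to the loading dock with Tess.
9. Porter goes to the warehouse floor with Hana and Tess.

9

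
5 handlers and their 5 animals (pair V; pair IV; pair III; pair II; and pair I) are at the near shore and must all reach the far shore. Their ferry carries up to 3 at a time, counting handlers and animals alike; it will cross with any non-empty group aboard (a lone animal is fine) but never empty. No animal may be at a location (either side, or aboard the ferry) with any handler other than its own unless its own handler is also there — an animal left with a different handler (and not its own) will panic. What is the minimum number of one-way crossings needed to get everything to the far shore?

Counting alone: each trip to the far shore takes at most 3 across and each return brings at least 1 back, so after t trips out (and t−1 returns) at most 3t − (t−1) of the 10 are across; that first reaches 10 at t = 5, so at least 9 crossings are needed.
The safety rule pushes this higher. Following every safe sequence of crossings, the most of the 10 that can be at the far shore as the ferry arrives there on crossing 9 is 9 — never all 10.
So no plan with fewer than 11 crossings exists, and this one achieves 11:
1. animal V and handler V cross → the far shore.
2. handler V crosses ← the near shore.
3. animal II, animal III, and animal IV cross → the far shore.
4. animal V crosses ← the near shore.
5. handler II, handler III, and handler IV cross → the far shore.
6. animal IV and handler IV cross ← the near shore.
7. handler I, handler IV, and handler V cross → the far shore.
8. animal III crosses ← the near shore.
9. animal IV and animal V cross → the far shore.
10. animal V crosses ← the near shore.
11. animal I, animal III, and animal V cross → the far shore.

11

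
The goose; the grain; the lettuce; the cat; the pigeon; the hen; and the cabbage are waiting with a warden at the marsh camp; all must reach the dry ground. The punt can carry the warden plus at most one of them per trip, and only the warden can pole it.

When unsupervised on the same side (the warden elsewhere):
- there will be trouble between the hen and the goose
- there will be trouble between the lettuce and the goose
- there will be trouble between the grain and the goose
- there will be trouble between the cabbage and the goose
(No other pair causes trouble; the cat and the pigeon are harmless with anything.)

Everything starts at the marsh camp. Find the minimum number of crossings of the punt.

Following every safe sequence of crossings from the start, the most of the 7 that can be at the dry ground as the punt arrives there on crossings 1, 3, 5, 7 is 1, 2, 3, 4 respectively; the best ever achieved is 4 of 7.
From crossing 9 on, no configuration arises that was not already reachable earlier: only 44 distinct safe configurations (who is on which side, and where the punt is) can ever be reached, none of them has everyone across, and every continuation just revisits them. So no valid plan exists.

impossible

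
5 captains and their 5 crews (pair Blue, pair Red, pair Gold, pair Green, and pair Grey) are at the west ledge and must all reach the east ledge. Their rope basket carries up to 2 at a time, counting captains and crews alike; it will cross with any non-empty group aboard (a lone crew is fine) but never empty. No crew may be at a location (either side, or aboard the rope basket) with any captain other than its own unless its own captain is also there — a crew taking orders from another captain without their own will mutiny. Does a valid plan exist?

Following every safe sequence of crossings from the start, the most of the 10 that can be at the east ledge as the rope basket arrives there on crossings 1, 3, 5, 7 is 2, 3, 4, 5 respectively; the best ever achieved is 5 of 10.
From crossing 9 on, no configuration arises that was not already reachable earlier: only 82 distinct safe configurations (who is on which side, and where the rope basket is) can ever be reached, none of them has everyone across, and every continuation just revisits them. So no valid plan exists.

No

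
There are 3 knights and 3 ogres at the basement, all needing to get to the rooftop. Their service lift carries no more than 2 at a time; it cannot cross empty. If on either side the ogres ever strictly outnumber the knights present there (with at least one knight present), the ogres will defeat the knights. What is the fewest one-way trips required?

11

Counting alone: each trip to the rooftop takes at most 2 across and each return brings at least 1 back, so after t trips out (and t−1 returns) at most 2t − (t−1) of the 6 are across; that first reaches 6 at t = 5, so at least 9 crossings are needed.
The safety rule pushes this higher. Following every safe sequence of crossings, the most of the 6 that can be at the rooftop as the service lift arrives there on crossing 9 is 5 — never all 6.
So no plan with fewer than 11 crossings exists, and this one achieves 11:
1. 2 ogres → the rooftop.  (the basement: 3K 1O; the rooftop: 0K 2O)
2. 1 ogre ← the basement.  (the basement: 3K 2O; the rooftop: 0K 1O)
3. 2 ogres → the rooftop.  (the basement: 3K 0O; the rooftop: 0K 3O)
4. 1 ogre ← the basement.  (the basement: 3K 1O; the rooftop: 0K 2O)
5. 2 knights → the rooftop.  (the basement: 1K 1O; the rooftop: 2K 2O)
6. 1 knight and 1 ogre ← the basement.  (the basement: 2K 2O; the rooftop: 1K 1O)
7. 2 knights → the rooftop.  (the basement: 0K 2O; the rooftop: 3K 1O)
8. 1 ogre ← the basement.  (the basement: 0K 3O; the rooftop: 3K 0O)
9. 2 ogres → the rooftop.  (the basement: 0K 1O; the rooftop: 3K 2O)
10. 1 ogre ← the basement.  (the basement: 0K 2O; the rooftop: 3K 1O)
11. 2 ogres → the rooftop.  (the basement: 0K 0O; the rooftop: 3K 3O)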